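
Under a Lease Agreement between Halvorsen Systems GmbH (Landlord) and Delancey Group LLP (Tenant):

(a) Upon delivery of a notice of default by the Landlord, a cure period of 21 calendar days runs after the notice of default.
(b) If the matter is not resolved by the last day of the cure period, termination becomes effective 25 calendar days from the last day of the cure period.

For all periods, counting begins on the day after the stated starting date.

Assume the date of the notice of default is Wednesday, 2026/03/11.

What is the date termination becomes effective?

The last day of the cure period: 2026/03/11 + 21 days = 2026/04/01.
Adding 25 calendar days to 2026/04/01 gives 2026/04/26, which is the date termination becomes effective.

2026/04/26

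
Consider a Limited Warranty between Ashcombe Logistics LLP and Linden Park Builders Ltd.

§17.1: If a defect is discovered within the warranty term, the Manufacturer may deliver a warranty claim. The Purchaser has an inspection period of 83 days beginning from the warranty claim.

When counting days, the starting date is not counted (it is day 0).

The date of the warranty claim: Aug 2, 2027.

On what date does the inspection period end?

Oct 24, 2027

The last day of the inspection period: Aug 2, 2027 + 83 days = Oct 24, 2027.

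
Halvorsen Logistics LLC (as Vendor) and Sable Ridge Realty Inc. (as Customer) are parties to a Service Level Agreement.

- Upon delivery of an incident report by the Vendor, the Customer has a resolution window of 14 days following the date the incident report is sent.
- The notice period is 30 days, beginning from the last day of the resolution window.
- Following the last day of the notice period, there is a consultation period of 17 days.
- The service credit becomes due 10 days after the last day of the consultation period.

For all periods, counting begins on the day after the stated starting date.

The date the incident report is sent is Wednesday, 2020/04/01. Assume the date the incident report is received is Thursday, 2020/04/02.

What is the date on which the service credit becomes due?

Adding 14 calendar days to 2020/04/01 gives 2020/04/15, which is the last day of the resolution window.
Adding 30 calendar days to 2020/04/15 gives 2020/05/15, which is the last day of the notice period.
Adding 17 calendar days to 2020/05/15 gives 2020/06/01, which is the last day of the consultation period.
The date on which the service credit becomes due: 2020/06/01 + 10 days = 2020/06/11.

2020/06/11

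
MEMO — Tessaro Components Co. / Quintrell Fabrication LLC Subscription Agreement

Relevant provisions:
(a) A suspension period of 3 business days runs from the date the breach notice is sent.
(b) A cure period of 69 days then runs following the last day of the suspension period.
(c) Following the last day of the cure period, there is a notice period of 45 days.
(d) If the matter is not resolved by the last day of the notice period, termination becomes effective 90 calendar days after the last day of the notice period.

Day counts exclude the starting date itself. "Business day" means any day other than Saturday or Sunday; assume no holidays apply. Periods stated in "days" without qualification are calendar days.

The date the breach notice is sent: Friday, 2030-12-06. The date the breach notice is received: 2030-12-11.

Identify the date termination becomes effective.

2031-07-03

The last day of the suspension period: counting 3 business days from Friday, 2030-12-06 (Dec 9, Dec 10, Dec 11, skipping weekends) reaches Wednesday, 2030-12-11.
Adding 69 calendar days to 2030-12-11 gives 2031-02-18, which is the last day of the cure period.
The last day of the notice period: 2031-02-18 + 45 days = 2031-04-04.
Adding 90 calendar days to 2031-04-04 gives 2031-07-03, which is the date termination becomes effective.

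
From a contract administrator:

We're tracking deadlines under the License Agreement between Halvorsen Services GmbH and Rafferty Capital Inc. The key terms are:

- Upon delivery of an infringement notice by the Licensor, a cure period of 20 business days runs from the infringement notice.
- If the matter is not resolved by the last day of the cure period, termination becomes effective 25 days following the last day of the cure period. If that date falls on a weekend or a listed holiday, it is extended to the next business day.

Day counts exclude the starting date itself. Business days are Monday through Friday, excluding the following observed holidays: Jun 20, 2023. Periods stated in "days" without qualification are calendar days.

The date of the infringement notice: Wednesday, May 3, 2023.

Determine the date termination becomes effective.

Jun 26, 2023

The last day of the cure period: counting 20 business days from Wednesday, May 3, 2023 (May 4, May 5, May 8, May 9, …, May 29, May 30, May 31, skipping weekends) reaches Wednesday, May 31, 2023.
Adding 25 calendar days to May 31, 2023 gives Jun 25, 2023, which is the date termination becomes effective. That falls on a Sunday, so it rolls to the next business day, Monday, Jun 26, 2023.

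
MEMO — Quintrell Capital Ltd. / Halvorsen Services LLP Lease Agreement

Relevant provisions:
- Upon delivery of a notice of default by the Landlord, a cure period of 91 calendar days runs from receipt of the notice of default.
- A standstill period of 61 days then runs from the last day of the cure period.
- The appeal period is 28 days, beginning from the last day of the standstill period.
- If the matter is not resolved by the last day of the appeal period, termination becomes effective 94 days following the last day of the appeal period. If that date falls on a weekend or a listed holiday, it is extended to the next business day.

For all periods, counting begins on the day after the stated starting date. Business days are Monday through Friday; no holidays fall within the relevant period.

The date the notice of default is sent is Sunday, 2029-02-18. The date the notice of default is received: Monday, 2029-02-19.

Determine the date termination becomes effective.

Adding 91 calendar days to 2029-02-19 gives 2029-05-21, which is the last day of the cure period.
The last day of the standstill period: 61 calendar days after 2029-05-21 is 2029-07-21.
The last day of the appeal period: 2029-07-21 + 28 days = 2029-08-18.
The date termination becomes effective: 2029-08-18 + 94 days = 2029-11-20. 2029-11-20 is a Tuesday, so no roll-forward applies.

2029-11-20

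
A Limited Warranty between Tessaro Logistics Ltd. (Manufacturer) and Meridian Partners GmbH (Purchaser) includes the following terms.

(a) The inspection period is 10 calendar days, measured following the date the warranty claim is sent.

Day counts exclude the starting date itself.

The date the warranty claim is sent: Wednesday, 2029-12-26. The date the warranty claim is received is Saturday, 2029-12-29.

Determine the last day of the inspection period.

2030-01-05

The last day of the inspection period: 10 calendar days after 2029-12-26 is 2030-01-05.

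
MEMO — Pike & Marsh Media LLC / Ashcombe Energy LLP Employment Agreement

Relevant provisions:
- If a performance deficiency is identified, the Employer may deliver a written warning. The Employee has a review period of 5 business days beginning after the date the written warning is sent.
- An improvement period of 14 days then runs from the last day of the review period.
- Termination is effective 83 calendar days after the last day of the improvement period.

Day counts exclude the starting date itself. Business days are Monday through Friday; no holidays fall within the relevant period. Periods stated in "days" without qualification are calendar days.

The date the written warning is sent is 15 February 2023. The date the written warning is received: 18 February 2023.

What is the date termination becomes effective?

The last day of the review period: 5 business days after Wednesday, 15 February 2023, skipping weekends — Feb 16, Feb 17, Feb 20, Feb 21, Feb 22 — lands on Wednesday, 22 February 2023.
Adding 14 calendar days to 22 February 2023 gives 8 March 2023, which is the last day of the improvement period.
Adding 83 calendar days to 8 March 2023 gives 30 May 2023, which is the date termination becomes effective.

30 May 2023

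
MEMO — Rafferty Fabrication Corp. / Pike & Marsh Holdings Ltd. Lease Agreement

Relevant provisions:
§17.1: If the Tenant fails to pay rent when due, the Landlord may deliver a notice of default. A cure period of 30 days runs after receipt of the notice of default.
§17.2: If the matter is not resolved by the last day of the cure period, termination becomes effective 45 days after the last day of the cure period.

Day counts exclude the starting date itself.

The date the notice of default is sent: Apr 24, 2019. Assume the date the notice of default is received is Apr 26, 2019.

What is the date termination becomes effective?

Jul 10, 2019

The last day of the cure period: 30 calendar days after Apr 26, 2019 is May 26, 2019.
The date termination becomes effective: May 26, 2019 + 45 days = Jul 10, 2019.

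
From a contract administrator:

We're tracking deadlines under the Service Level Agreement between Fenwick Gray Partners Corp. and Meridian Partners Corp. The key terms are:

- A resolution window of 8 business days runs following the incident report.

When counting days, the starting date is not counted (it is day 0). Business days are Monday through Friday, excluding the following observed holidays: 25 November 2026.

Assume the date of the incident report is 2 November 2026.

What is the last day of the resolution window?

12 November 2026

The last day of the resolution window: counting 8 business days from Monday, 2 November 2026 (Nov 3, Nov 4, Nov 5, Nov 6, Nov 9, Nov 10, Nov 11, Nov 12, skipping weekends) reaches Thursday, 12 November 2026.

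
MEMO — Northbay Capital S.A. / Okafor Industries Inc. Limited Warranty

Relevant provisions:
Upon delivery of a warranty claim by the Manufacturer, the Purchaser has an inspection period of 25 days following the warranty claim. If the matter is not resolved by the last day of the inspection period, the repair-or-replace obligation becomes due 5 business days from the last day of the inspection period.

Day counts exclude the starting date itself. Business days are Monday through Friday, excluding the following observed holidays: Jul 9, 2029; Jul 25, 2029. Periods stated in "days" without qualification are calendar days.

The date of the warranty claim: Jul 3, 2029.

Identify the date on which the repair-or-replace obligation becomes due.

The last day of the inspection period: 25 calendar days after Jul 3, 2029 is Jul 28, 2029.
The date on which the repair-or-replace obligation becomes due: 5 business days after Saturday, Jul 28, 2029, skipping weekends — Jul 30, Jul 31, Aug 1, Aug 2, Aug 3 — lands on Friday, Aug 3, 2029.

Aug 3, 2029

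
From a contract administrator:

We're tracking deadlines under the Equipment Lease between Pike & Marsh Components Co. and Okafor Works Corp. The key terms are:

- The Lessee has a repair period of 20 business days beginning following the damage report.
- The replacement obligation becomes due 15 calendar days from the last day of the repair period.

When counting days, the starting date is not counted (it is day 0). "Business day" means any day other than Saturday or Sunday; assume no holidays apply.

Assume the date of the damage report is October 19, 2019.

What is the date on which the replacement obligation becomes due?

From Saturday, October 19, 2019, 20 business days (Oct 21, Oct 22, Oct 23, Oct 24, …, Nov 13, Nov 14, Nov 15, skipping weekends) brings us to Friday, November 15, 2019, which is the last day of the repair period.
The date on which the replacement obligation becomes due: 15 calendar days after November 15, 2019 is November 30, 2019.

November 30, 2019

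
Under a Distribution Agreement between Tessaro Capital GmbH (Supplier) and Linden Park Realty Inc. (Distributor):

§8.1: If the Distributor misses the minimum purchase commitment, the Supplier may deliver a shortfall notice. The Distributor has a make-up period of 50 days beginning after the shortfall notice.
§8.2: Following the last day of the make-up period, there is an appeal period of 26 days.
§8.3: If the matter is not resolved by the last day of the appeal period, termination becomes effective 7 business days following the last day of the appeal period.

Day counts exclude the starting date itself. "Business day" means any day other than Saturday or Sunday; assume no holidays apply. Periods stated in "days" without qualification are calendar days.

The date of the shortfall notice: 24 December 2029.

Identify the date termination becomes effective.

The last day of the make-up period: 50 calendar days after 24 December 2029 is 12 February 2030.
The last day of the appeal period: 26 calendar days after 12 February 2030 is 10 March 2030.
The date termination becomes effective: 7 business days after Sunday, 10 March 2030, skipping weekends — Mar 11, Mar 12, Mar 13, Mar 14, Mar 15, Mar 18, Mar 19 — lands on Tuesday, 19 March 2030.

19 March 2030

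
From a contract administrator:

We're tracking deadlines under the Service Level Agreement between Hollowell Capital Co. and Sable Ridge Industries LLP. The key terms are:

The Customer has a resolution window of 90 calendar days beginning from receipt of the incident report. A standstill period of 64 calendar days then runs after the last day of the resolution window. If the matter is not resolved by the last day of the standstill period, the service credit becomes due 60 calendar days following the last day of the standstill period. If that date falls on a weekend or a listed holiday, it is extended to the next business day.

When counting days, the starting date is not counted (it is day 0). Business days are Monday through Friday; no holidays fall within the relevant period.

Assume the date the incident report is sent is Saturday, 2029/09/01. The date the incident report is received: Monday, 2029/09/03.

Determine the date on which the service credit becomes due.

The last day of the resolution window: 2029/09/03 + 90 days = 2029/12/02.
The last day of the standstill period: 2029/12/02 + 64 days = 2030/02/04.
Adding 60 calendar days to 2030/02/04 gives 2030/04/05, which is the date on which the service credit becomes due. 2030/04/05 is a Friday, so no roll-forward applies.

2030/04/05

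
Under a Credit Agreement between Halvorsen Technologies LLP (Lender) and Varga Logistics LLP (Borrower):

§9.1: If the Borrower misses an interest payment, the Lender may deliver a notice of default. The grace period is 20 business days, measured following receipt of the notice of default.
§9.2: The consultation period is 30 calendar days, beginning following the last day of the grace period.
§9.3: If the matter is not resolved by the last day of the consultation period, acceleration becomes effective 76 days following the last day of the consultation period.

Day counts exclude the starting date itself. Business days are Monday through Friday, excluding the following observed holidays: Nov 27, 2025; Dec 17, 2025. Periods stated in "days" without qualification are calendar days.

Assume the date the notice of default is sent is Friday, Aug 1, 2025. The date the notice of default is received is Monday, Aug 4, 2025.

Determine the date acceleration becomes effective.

Dec 16, 2025

From Monday, Aug 4, 2025, 20 business days (Aug 5, Aug 6, Aug 7, Aug 8, …, Aug 28, Aug 29, Sep 1, skipping weekends) brings us to Monday, Sep 1, 2025, which is the last day of the grace period.
Adding 30 calendar days to Sep 1, 2025 gives Oct 1, 2025, which is the last day of the consultation period.
Adding 76 calendar days to Oct 1, 2025 gives Dec 16, 2025, which is the date acceleration becomes effective.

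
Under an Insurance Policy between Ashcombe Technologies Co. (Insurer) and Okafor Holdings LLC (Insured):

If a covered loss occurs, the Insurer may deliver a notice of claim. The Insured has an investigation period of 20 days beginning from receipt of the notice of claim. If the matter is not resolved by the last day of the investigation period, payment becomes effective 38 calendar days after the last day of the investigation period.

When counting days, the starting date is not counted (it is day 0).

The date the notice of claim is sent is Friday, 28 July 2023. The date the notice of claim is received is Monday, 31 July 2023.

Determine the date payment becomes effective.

27 September 2023

Adding 20 calendar days to 31 July 2023 gives 20 August 2023, which is the last day of the investigation period.
The date payment becomes effective: 38 calendar days after 20 August 2023 is 27 September 2023.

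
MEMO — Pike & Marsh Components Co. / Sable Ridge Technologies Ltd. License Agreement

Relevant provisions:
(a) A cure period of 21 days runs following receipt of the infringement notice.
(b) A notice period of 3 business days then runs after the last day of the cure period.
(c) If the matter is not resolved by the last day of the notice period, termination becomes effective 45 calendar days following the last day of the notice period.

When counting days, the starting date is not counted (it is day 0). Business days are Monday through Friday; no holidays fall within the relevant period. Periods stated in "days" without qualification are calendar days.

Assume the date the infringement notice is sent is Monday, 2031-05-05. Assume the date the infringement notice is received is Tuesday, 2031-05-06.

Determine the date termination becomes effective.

2031-07-14

The last day of the cure period: 2031-05-06 + 21 days = 2031-05-27.
The last day of the notice period: 3 business days after Tuesday, 2031-05-27, skipping weekends — May 28, May 29, May 30 — lands on Friday, 2031-05-30.
The date termination becomes effective: 45 calendar days after 2031-05-30 is 2031-07-14.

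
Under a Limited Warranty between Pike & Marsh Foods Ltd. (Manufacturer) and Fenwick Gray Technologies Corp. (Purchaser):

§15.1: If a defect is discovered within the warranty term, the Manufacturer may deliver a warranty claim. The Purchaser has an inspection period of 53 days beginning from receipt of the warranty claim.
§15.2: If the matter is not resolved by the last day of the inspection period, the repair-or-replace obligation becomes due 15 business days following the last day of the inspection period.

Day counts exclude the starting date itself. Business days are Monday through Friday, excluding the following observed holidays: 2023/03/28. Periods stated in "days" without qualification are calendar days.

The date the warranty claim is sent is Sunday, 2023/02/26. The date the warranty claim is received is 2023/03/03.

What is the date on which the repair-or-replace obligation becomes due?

2023/05/16

The last day of the inspection period: 53 calendar days after 2023/03/03 is 2023/04/25.
From Tuesday, 2023/04/25, 15 business days (Apr 26, Apr 27, Apr 28, May 1, …, May 12, May 15, May 16, skipping weekends) brings us to Tuesday, 2023/05/16, which is the date on which the repair-or-replace obligation becomes due.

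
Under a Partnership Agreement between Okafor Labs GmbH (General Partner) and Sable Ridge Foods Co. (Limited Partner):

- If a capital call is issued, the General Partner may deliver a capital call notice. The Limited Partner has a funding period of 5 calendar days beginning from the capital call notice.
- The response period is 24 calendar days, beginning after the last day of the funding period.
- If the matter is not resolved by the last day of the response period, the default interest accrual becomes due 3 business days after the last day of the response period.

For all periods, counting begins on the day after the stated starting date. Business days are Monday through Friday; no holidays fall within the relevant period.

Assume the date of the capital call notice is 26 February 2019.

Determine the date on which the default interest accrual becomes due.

1 April 2019

The last day of the funding period: 26 February 2019 + 5 days = 3 March 2019.
Adding 24 calendar days to 3 March 2019 gives 27 March 2019, which is the last day of the response period.
The date on which the default interest accrual becomes due: counting 3 business days from Wednesday, 27 March 2019 (Mar 28, Mar 29, Apr 1, skipping weekends) reaches Monday, 1 April 2019.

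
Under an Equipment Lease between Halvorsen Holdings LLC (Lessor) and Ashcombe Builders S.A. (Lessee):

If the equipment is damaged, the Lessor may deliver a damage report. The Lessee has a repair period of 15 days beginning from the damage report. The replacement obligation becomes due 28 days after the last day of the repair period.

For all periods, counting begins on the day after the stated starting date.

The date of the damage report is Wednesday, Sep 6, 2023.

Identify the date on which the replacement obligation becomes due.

Adding 15 calendar days to Sep 6, 2023 gives Sep 21, 2023, which is the last day of the repair period.
Adding 28 calendar days to Sep 21, 2023 gives Oct 19, 2023, which is the date on which the replacement obligation becomes due.

Oct 19, 2023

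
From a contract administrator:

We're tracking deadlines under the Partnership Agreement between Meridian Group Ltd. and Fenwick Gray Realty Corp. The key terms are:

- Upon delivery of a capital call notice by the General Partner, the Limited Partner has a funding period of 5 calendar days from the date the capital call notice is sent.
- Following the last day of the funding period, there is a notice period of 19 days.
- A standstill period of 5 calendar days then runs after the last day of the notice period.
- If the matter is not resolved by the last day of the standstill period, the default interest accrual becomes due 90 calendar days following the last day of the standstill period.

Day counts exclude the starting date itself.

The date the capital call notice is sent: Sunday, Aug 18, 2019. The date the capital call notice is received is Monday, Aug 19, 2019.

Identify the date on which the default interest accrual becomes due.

Dec 15, 2019

The last day of the funding period: Aug 18, 2019 + 5 days = Aug 23, 2019.
The last day of the notice period: Aug 23, 2019 + 19 days = Sep 11, 2019.
The last day of the standstill period: 5 calendar days after Sep 11, 2019 is Sep 16, 2019.
Adding 90 calendar days to Sep 16, 2019 gives Dec 15, 2019, which is the date on which the default interest accrual becomes due.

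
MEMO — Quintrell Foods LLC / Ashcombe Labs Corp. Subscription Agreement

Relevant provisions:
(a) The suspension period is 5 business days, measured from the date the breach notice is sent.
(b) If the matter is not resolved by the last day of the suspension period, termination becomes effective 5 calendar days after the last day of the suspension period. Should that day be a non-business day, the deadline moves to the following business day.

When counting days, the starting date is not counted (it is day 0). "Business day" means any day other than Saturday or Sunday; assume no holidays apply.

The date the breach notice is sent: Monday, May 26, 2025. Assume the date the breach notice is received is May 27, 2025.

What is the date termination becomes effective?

The last day of the suspension period: 5 business days after Monday, May 26, 2025, skipping weekends — May 27, May 28, May 29, May 30, Jun 2 — lands on Monday, June 2, 2025.
The date termination becomes effective: 5 calendar days after June 2, 2025 is June 7, 2025. That falls on a Saturday, so it rolls to the next business day, Monday, June 9, 2025.

June 9, 2025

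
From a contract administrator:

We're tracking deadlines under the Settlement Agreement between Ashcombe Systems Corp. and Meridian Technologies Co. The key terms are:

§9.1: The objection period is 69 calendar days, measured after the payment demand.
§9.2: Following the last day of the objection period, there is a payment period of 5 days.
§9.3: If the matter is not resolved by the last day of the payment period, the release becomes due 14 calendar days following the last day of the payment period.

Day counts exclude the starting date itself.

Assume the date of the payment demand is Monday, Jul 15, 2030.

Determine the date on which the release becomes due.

Oct 11, 2030

The last day of the objection period: 69 calendar days after Jul 15, 2030 is Sep 22, 2030.
The last day of the payment period: Sep 22, 2030 + 5 days = Sep 27, 2030.
Adding 14 calendar days to Sep 27, 2030 gives Oct 11, 2030, which is the date on which the release becomes due.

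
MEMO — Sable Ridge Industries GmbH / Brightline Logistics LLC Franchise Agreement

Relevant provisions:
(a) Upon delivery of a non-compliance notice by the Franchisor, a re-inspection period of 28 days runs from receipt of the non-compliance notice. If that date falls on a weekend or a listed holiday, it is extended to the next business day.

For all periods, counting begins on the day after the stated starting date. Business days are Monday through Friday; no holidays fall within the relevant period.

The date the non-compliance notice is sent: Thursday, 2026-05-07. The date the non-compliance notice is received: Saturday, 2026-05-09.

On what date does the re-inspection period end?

Adding 28 calendar days to 2026-05-09 gives 2026-06-06, which is the last day of the re-inspection period. That falls on a Saturday, so it rolls to the next business day, Monday, 2026-06-08.

2026-06-08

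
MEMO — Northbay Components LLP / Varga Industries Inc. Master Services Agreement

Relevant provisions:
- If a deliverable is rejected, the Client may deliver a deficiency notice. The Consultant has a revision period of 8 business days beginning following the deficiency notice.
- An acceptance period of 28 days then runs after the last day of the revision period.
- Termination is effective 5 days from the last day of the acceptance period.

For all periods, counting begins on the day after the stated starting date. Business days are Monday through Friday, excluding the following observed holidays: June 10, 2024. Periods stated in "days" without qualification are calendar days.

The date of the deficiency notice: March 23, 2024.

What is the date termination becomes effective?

May 6, 2024

The last day of the revision period: 8 business days after Saturday, March 23, 2024, skipping weekends — Mar 25, Mar 26, Mar 27, Mar 28, Mar 29, Apr 1, Apr 2, Apr 3 — lands on Wednesday, April 3, 2024.
Adding 28 calendar days to April 3, 2024 gives May 1, 2024, which is the last day of the acceptance period.
The date termination becomes effective: May 1, 2024 + 5 days = May 6, 2024.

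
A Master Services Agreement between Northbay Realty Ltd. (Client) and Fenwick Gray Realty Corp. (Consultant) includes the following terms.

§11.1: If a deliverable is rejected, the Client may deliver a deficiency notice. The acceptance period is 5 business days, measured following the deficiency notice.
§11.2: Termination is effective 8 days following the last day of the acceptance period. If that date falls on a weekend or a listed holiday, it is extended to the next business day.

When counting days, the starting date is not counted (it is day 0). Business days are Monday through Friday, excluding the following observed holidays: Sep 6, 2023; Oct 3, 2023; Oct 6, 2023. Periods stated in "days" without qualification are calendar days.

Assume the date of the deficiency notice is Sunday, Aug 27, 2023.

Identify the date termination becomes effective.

The last day of the acceptance period: 5 business days after Sunday, Aug 27, 2023, skipping weekends — Aug 28, Aug 29, Aug 30, Aug 31, Sep 1 — lands on Friday, Sep 1, 2023.
The date termination becomes effective: Sep 1, 2023 + 8 days = Sep 9, 2023. That falls on a Saturday, so it rolls to the next business day, Monday, Sep 11, 2023.

Sep 11, 2023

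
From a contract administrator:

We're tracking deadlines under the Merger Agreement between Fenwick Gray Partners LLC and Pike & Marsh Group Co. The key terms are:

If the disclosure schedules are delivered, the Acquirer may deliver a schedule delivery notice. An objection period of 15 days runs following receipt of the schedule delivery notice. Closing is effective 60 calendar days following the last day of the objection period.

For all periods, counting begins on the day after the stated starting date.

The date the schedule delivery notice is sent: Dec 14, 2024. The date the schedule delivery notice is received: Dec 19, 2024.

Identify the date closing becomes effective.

The last day of the objection period: Dec 19, 2024 + 15 days = Jan 3, 2025.
Adding 60 calendar days to Jan 3, 2025 gives Mar 4, 2025, which is the date closing becomes effective.

Mar 4, 2025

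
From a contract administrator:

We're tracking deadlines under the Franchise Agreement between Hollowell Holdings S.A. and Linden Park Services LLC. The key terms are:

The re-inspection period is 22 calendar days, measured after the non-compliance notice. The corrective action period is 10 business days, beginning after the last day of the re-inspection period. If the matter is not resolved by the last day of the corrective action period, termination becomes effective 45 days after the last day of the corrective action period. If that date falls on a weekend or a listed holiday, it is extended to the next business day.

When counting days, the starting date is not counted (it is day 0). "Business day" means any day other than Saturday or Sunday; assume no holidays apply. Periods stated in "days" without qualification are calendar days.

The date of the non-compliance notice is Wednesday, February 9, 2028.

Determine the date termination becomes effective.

The last day of the re-inspection period: 22 calendar days after February 9, 2028 is March 2, 2028.
The last day of the corrective action period: 10 business days after Thursday, March 2, 2028, skipping weekends — Mar 3, Mar 6, Mar 7, Mar 8, Mar 9, Mar 10, Mar 13, Mar 14, Mar 15, Mar 16 — lands on Thursday, March 16, 2028.
Adding 45 calendar days to March 16, 2028 gives April 30, 2028, which is the date termination becomes effective. That falls on a Sunday, so it rolls to the next business day, Monday, May 1, 2028.

May 1, 2028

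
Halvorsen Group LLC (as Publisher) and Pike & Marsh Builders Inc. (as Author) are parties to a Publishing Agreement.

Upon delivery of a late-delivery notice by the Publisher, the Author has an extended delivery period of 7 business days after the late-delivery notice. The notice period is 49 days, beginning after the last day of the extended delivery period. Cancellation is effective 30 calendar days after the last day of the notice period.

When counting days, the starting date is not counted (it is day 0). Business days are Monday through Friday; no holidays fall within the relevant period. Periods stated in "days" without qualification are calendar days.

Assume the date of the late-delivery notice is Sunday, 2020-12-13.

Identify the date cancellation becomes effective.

2021-03-11

The last day of the extended delivery period: counting 7 business days from Sunday, 2020-12-13 (Dec 14, Dec 15, Dec 16, Dec 17, Dec 18, Dec 21, Dec 22, skipping weekends) reaches Tuesday, 2020-12-22.
The last day of the notice period: 2020-12-22 + 49 days = 2021-02-09.
The date cancellation becomes effective: 2021-02-09 + 30 days = 2021-03-11.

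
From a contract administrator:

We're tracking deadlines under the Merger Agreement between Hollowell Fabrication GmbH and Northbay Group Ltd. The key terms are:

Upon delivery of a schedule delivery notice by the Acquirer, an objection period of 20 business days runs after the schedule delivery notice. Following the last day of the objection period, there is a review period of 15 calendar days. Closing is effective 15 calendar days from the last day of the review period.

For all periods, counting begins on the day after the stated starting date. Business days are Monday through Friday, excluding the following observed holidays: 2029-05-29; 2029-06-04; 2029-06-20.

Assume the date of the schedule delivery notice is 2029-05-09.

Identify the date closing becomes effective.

From Wednesday, 2029-05-09, 20 business days (May 10, May 11, May 14, May 15, …, Jun 6, Jun 7, Jun 8, skipping weekends and the listed holidays on May 29, Jun 4) brings us to Friday, 2029-06-08, which is the last day of the objection period.
Adding 15 calendar days to 2029-06-08 gives 2029-06-23, which is the last day of the review period.
The date closing becomes effective: 15 calendar days after 2029-06-23 is 2029-07-08.

2029-07-08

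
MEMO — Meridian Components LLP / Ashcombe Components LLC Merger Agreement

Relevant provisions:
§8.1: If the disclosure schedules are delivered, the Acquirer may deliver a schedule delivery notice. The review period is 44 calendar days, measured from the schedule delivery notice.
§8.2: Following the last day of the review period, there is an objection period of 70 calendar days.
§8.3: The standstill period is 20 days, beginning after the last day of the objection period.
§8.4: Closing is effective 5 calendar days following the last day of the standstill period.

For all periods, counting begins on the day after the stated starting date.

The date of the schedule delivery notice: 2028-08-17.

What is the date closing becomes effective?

The last day of the review period: 44 calendar days after 2028-08-17 is 2028-09-30.
The last day of the objection period: 70 calendar days after 2028-09-30 is 2028-12-09.
The last day of the standstill period: 20 calendar days after 2028-12-09 is 2028-12-29.
The date closing becomes effective: 5 calendar days after 2028-12-29 is 2029-01-03.

2029-01-03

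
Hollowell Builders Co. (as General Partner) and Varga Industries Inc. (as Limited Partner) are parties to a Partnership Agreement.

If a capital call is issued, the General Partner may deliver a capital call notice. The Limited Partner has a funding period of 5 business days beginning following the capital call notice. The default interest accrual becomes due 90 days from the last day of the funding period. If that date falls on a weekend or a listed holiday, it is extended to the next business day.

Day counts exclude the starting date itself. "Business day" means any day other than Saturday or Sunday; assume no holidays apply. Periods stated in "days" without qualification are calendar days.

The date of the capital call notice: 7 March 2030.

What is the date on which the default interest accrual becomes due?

12 June 2030

The last day of the funding period: 5 business days after Thursday, 7 March 2030, skipping weekends — Mar 8, Mar 11, Mar 12, Mar 13, Mar 14 — lands on Thursday, 14 March 2030.
The date on which the default interest accrual becomes due: 14 March 2030 + 90 days = 12 June 2030. 12 June 2030 is a Wednesday, so no roll-forward applies.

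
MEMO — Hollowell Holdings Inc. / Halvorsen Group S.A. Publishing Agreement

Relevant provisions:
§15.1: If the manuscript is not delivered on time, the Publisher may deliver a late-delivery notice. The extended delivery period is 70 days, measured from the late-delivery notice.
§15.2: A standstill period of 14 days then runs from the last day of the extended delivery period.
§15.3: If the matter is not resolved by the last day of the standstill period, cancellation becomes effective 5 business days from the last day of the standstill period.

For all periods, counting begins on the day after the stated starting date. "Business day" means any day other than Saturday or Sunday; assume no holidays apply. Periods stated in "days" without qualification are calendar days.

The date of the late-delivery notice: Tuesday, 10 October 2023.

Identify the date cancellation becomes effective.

9 January 2024

The last day of the extended delivery period: 10 October 2023 + 70 days = 19 December 2023.
The last day of the standstill period: 19 December 2023 + 14 days = 2 January 2024.
The date cancellation becomes effective: 5 business days after Tuesday, 2 January 2024, skipping weekends — Jan 3, Jan 4, Jan 5, Jan 8, Jan 9 — lands on Tuesday, 9 January 2024.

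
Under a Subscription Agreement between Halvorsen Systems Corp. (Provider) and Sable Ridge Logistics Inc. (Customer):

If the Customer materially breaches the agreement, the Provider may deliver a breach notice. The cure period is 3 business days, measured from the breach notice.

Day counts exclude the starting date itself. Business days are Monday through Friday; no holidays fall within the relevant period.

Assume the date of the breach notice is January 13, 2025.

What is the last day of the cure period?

The last day of the cure period: counting 3 business days from Monday, January 13, 2025 (Jan 14, Jan 15, Jan 16, skipping weekends) reaches Thursday, January 16, 2025.

January 16, 2025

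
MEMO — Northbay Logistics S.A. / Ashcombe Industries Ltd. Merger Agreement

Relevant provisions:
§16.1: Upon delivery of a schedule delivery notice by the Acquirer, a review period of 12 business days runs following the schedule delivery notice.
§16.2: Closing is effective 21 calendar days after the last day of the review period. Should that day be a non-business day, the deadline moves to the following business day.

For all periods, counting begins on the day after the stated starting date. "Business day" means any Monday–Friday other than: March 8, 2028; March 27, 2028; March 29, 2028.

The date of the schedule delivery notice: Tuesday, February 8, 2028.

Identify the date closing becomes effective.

March 16, 2028

The last day of the review period: 12 business days after Tuesday, February 8, 2028, skipping weekends — Feb 9, Feb 10, Feb 11, Feb 14, …, Feb 22, Feb 23, Feb 24 — lands on Thursday, February 24, 2028.
The date closing becomes effective: 21 calendar days after February 24, 2028 is March 16, 2028. March 16, 2028 is a Thursday and is not a listed holiday, so no roll-forward applies.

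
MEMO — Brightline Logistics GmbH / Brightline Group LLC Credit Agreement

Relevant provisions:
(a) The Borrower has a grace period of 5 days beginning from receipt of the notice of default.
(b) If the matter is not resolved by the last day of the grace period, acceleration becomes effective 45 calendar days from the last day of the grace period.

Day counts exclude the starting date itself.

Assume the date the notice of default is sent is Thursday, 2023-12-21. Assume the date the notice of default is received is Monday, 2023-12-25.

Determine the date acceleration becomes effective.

2024-02-13

The last day of the grace period: 5 calendar days after 2023-12-25 is 2023-12-30.
Adding 45 calendar days to 2023-12-30 gives 2024-02-13, which is the date acceleration becomes effective.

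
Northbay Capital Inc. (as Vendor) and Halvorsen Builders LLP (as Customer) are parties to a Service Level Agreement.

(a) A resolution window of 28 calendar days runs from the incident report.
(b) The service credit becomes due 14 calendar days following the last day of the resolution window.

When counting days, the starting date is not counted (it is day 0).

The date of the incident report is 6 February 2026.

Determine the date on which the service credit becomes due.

20 March 2026

The last day of the resolution window: 28 calendar days after 6 February 2026 is 6 March 2026.
The date on which the service credit becomes due: 14 calendar days after 6 March 2026 is 20 March 2026.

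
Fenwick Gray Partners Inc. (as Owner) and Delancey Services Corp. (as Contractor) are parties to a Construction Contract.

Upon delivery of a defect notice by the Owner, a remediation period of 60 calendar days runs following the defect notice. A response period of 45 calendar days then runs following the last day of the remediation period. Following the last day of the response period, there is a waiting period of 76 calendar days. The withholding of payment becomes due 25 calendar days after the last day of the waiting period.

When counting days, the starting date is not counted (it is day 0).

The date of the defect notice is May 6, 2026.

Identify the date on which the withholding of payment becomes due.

November 28, 2026

The last day of the remediation period: 60 calendar days after May 6, 2026 is July 5, 2026.
Adding 45 calendar days to July 5, 2026 gives August 19, 2026, which is the last day of the response period.
The last day of the waiting period: August 19, 2026 + 76 days = November 3, 2026.
Adding 25 calendar days to November 3, 2026 gives November 28, 2026, which is the date on which the withholding of payment becomes due.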